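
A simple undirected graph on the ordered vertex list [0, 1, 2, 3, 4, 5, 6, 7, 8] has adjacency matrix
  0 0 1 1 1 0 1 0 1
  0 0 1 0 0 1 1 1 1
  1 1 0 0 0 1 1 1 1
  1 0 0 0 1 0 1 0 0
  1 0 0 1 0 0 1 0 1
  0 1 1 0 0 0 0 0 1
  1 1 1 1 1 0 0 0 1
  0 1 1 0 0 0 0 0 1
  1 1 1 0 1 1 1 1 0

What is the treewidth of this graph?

3

A width-3 tree decomposition is:
Bags: B1 = {0, 2, 6, 8}  B2 = {1, 2, 6, 8}  B3 = {1, 2, 5, 8}  B4 = {1, 2, 7, 8}  B5 = {0, 4, 6, 8}  B6 = {0, 3, 4, 6}
Tree: B1–B2, B2–B3, B3–B4, B1–B5, B5–B6
The largest bag has 4 vertices, giving width 3; this decomposition certifies tw(G) ≤ 3. Conversely, {0, 2, 6, 8} is a clique of size 4, and the vertices of any clique must share a bag in every tree decomposition; so some bag has ≥ 4 vertices and tw(G) ≥ 3. Therefore the treewidth is 3.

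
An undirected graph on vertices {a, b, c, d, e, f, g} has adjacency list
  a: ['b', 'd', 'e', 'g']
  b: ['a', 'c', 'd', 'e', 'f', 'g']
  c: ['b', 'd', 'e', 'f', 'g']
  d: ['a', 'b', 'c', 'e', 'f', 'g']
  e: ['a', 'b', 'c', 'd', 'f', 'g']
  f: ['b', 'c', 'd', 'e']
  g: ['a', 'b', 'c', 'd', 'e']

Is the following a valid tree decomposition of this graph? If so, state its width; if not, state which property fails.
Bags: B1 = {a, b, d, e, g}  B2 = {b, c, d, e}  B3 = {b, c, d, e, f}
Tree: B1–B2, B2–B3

A tree decomposition must satisfy three properties: every vertex lies in some bag; for every edge, both endpoints lie together in some bag; and for every vertex, the bags containing it form a connected subtree. Here edge (g,c) lies in no bag, so the decomposition is invalid.

No — edge (g,c) lies in no bag.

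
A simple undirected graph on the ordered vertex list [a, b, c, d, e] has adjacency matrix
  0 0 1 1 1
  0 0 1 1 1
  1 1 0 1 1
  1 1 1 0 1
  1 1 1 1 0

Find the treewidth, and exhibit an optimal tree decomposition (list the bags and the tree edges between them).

Each bag holds 4 vertices, so the decomposition has width 3, which upper-bounds the treewidth. For the lower bound, the 4 vertices {a, c, d, e} are pairwise adjacent, and any tree decomposition puts a clique entirely inside one bag — forcing width ≥ 3. Therefore the treewidth is 3.

Treewidth 3.
One such decomposition:
Bags: B1 = {b, c, d, e}  B2 = {a, c, d, e}
Tree: B1–B2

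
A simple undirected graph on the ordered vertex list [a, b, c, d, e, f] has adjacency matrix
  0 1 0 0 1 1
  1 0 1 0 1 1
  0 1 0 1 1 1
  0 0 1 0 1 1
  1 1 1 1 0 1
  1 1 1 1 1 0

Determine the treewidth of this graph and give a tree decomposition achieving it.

Treewidth 3.
One such decomposition:
Bags: B1 = {c, d, e, f}  B2 = {b, c, e, f}  B3 = {a, b, e, f}
Tree: B1–B2, B2–B3

Every bag has size at most 4, so the width is 4 − 1 = 3 and tw(G) ≤ 3. For the lower bound, the 4 vertices {c, d, e, f} are pairwise adjacent, and any tree decomposition puts a clique entirely inside one bag — forcing width ≥ 3. Combining the bounds, tw(G) = 3.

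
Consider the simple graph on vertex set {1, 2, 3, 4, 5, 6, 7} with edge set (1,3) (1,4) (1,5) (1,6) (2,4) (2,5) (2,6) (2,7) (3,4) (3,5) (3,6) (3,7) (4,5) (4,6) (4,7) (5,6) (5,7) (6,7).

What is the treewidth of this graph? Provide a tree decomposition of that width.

Each bag holds 5 vertices, so the decomposition has width 4, which upper-bounds the treewidth. For the lower bound, the 5 vertices {2, 4, 5, 6, 7} are pairwise adjacent, and any tree decomposition puts a clique entirely inside one bag — forcing width ≥ 4. Hence tw(G) = 4 exactly.

Treewidth 4.
One such decomposition:
Bags: B1 = {3, 4, 5, 6, 7}  B2 = {2, 4, 5, 6, 7}  B3 = {1, 3, 4, 5, 6}
Tree: B1–B2, B1–B3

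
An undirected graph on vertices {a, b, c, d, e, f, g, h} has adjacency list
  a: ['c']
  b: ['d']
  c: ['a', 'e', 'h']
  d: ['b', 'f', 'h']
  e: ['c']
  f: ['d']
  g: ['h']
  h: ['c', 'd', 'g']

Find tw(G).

1

A width-1 tree decomposition is:
Bags: B1 = {c, h}  B2 = {d, h}  B3 = {d, f}  B4 = {b, d}  B5 = {a, c}  B6 = {g, h}  B7 = {c, e}
Tree: B1–B2, B2–B3, B3–B4, B1–B5, B2–B6, B1–B7
Each bag holds 2 vertices, so the decomposition has width 1, which upper-bounds the treewidth. Since G has at least one edge (e.g. h–c), it is not an edgeless graph, so tw(G) ≥ 1. The upper and lower bounds meet at 1, so that is the treewidth.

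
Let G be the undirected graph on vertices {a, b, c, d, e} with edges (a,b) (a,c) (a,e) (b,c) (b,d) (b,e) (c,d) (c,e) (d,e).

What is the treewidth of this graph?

3

A width-3 tree decomposition is:
Bags: B1 = {a, b, c, e}  B2 = {b, c, d, e}
Tree: B1–B2
Each bag holds 4 vertices, so the decomposition has width 3, which upper-bounds the treewidth. On the other hand G contains the 4-clique {b, c, d, e}. A clique must lie in a single bag of any decomposition, so no decomposition can have width below 3. Hence tw(G) = 3 exactly.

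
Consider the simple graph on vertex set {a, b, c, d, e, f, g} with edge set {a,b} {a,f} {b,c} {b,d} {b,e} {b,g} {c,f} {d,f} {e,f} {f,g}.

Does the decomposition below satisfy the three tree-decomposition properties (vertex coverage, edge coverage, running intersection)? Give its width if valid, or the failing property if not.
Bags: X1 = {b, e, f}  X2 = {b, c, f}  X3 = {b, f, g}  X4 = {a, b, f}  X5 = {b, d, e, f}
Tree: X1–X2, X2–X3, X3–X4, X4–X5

No — bags containing vertex e are not connected in the tree.

A tree decomposition must satisfy three properties: every vertex lies in some bag; for every edge, both endpoints lie together in some bag; and for every vertex, the bags containing it form a connected subtree. Here bags containing vertex e are not connected in the tree, so the decomposition is invalid.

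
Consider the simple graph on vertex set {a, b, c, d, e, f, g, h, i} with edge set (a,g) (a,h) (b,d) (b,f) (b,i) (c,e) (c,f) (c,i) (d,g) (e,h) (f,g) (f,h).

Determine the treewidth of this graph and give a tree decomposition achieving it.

Treewidth 3.
One such decomposition:
Bags: B1 = {c, e, h, i}  B2 = {c, f, h, i}  B3 = {b, f, h, i}  B4 = {a, b, f, h}  B5 = {a, b, f, g}  B6 = {a, b, d, g}
Tree: B1–B2, B2–B3, B3–B4, B4–B5, B5–B6

The largest bag has 4 vertices, giving width 3; this decomposition certifies tw(G) ≤ 3. For the lower bound: the 4 vertex sets {c,e,i}, {h}, {f}, {a,b,d,g} are disjoint, each induces a connected subgraph, and every pair is joined by at least one edge of G. Contracting each set to a single vertex therefore yields K_{4} as a minor, and since treewidth is minor-monotone, tw(G) ≥ tw(K_{4}) = 3. The upper and lower bounds meet at 3, so that is the treewidth.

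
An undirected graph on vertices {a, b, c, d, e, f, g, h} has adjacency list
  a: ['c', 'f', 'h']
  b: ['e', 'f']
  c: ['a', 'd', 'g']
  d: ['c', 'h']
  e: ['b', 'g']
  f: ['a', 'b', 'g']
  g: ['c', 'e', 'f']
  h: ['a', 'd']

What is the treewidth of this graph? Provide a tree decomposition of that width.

Treewidth 2.
One such decomposition:
Bags: B1 = {c, d, h}  B2 = {a, c, h}  B3 = {a, c, g}  B4 = {a, f, g}  B5 = {e, f, g}  B6 = {b, e, f}
Tree: B1–B2, B2–B3, B3–B4, B4–B5, B5–B6

Each bag holds 3 vertices, so the decomposition has width 2, which upper-bounds the treewidth. For the lower bound, G contains the cycle d–h–a–c–d, so G is not a forest; only forests have treewidth ≤ 1, hence tw(G) ≥ 2. The upper and lower bounds meet at 2, so that is the treewidth.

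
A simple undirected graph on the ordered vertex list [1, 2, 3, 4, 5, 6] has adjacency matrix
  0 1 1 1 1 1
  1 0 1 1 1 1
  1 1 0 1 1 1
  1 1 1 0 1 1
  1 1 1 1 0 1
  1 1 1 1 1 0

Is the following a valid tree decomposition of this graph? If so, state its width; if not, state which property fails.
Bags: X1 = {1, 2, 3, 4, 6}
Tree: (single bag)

A tree decomposition must satisfy three properties: every vertex lies in some bag; for every edge, both endpoints lie together in some bag; and for every vertex, the bags containing it form a connected subtree. Here vertex 5 appears in no bag, so the decomposition is invalid.

No — vertex 5 appears in no bag.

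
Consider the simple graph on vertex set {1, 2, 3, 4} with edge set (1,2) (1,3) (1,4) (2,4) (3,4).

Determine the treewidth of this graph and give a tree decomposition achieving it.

Every bag has size at most 3, so the width is 3 − 1 = 2 and tw(G) ≤ 2. On the other hand G contains the 3-clique {1, 2, 4}. A clique must lie in a single bag of any decomposition, so no decomposition can have width below 2. Therefore the treewidth is 2.

Treewidth 2.
Bags: B1 = {1, 2, 4}  B2 = {1, 3, 4}
Tree: B1–B2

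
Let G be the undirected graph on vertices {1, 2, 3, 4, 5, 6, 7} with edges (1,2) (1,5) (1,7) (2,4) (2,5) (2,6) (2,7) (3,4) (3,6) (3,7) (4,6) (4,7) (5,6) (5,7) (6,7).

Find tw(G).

A width-3 tree decomposition is:
Bags: B1 = {1, 2, 5, 7}  B2 = {2, 5, 6, 7}  B3 = {2, 4, 6, 7}  B4 = {3, 4, 6, 7}
Tree: B1–B2, B2–B3, B3–B4
Each bag holds 4 vertices, so the decomposition has width 3, which upper-bounds the treewidth. Conversely, {2, 4, 6, 7} is a clique of size 4, and the vertices of any clique must share a bag in every tree decomposition; so some bag has ≥ 4 vertices and tw(G) ≥ 3. Combining the bounds, tw(G) = 3.

3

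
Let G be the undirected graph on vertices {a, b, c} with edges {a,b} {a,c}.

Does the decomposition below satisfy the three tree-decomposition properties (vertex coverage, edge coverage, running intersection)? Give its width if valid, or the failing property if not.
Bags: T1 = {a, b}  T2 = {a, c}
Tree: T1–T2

Vertex coverage: the bags together contain {a, b, c}, the full vertex set. Edge coverage: each edge of G has both endpoints in at least one bag. Running intersection: for every vertex, the bags containing it form a connected subtree. All three properties hold, so this is a valid tree decomposition of width max|bag| − 1 = 1, and hence tw(G) ≤ 1.

Yes; width 1.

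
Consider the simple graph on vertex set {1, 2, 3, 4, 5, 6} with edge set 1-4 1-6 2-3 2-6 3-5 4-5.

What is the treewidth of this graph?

A width-2 tree decomposition is:
Bags: B1 = {2, 3, 6}  B2 = {3, 5, 6}  B3 = {4, 5, 6}  B4 = {1, 4, 6}
Tree: B1–B2, B2–B3, B3–B4
Each bag holds 3 vertices, so the decomposition has width 2, which upper-bounds the treewidth. The edges 6–2–3–5–4–1–6 form a cycle, so G is not a tree and its treewidth is at least 2. Combining the bounds, tw(G) = 2.

2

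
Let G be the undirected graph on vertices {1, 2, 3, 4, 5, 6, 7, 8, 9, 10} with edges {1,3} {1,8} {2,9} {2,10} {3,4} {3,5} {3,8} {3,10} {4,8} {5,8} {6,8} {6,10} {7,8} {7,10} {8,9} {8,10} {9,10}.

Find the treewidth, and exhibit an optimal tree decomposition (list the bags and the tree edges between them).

Treewidth 2.
Bags: B1 = {3, 8, 10}  B2 = {7, 8, 10}  B3 = {8, 9, 10}  B4 = {6, 8, 10}  B5 = {1, 3, 8}  B6 = {3, 5, 8}  B7 = {2, 9, 10}  B8 = {3, 4, 8}
Tree: B1–B2, B1–B3, B1–B4, B1–B5, B5–B6, B3–B7, B1–B8

The largest bag has 3 vertices, giving width 2; this decomposition certifies tw(G) ≤ 2. For the lower bound, the 3 vertices {8, 9, 10} are pairwise adjacent, and any tree decomposition puts a clique entirely inside one bag — forcing width ≥ 2. The upper and lower bounds meet at 2, so that is the treewidth.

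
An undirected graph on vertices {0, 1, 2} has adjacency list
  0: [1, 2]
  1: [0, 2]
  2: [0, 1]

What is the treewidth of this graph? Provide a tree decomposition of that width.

With just one bag of size 3, the width is 3 − 1 = 2, so tw(G) ≤ 2. On the other hand G contains the 3-clique {0, 1, 2}. A clique must lie in a single bag of any decomposition, so no decomposition can have width below 2. Combining the bounds, tw(G) = 2.

Treewidth 2.
Bags: B1 = {0, 1, 2}
Tree: (single bag)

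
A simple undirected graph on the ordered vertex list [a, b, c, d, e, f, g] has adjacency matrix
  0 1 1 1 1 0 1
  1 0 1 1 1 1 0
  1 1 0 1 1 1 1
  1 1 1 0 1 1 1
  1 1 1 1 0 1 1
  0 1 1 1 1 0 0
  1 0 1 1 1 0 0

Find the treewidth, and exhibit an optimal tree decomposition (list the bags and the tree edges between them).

Every bag has size at most 5, so the width is 5 − 1 = 4 and tw(G) ≤ 4. For the lower bound, the 5 vertices {a, c, d, e, g} are pairwise adjacent, and any tree decomposition puts a clique entirely inside one bag — forcing width ≥ 4. Therefore the treewidth is 4.

Treewidth 4.
One such decomposition:
Bags: B1 = {a, b, c, d, e}  B2 = {b, c, d, e, f}  B3 = {a, c, d, e, g}
Tree: B1–B2, B1–B3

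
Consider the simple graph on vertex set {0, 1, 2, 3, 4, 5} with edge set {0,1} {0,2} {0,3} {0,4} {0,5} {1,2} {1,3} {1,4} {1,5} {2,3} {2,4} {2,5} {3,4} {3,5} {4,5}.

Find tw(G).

5

A width-5 tree decomposition is:
Bags: B1 = {0, 1, 2, 3, 4, 5}
Tree: (single bag)
With just one bag of size 6, the width is 6 − 1 = 5, so tw(G) ≤ 5. For the lower bound, the 6 vertices {0, 1, 2, 3, 4, 5} are pairwise adjacent, and any tree decomposition puts a clique entirely inside one bag — forcing width ≥ 5. The upper and lower bounds meet at 5, so that is the treewidth.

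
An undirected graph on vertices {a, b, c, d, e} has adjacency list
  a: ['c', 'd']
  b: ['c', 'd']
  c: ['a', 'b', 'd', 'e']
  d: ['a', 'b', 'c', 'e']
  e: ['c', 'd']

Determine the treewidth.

2

A width-2 tree decomposition is:
Bags: B1 = {c, d, e}  B2 = {a, c, d}  B3 = {b, c, d}
Tree: B1–B2, B1–B3
Every bag has size at most 3, so the width is 3 − 1 = 2 and tw(G) ≤ 2. For the lower bound, the 3 vertices {c, d, e} are pairwise adjacent, and any tree decomposition puts a clique entirely inside one bag — forcing width ≥ 2. The upper and lower bounds meet at 2, so that is the treewidth.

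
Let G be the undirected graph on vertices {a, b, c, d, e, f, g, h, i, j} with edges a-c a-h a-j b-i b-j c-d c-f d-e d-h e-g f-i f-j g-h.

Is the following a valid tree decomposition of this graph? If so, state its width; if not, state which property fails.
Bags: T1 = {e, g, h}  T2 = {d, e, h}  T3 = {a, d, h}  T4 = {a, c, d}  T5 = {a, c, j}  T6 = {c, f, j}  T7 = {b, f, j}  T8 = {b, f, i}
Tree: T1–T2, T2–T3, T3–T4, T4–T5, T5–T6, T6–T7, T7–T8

Every vertex of G appears in some bag (union = {a, b, c, d, e, f, g, h, i, j}); every edge is covered by a bag; and for each vertex v the set of bags containing v is connected in the bag tree. The decomposition is therefore valid. The largest bag has 3 vertices, so the width is 2.

Yes; width 2.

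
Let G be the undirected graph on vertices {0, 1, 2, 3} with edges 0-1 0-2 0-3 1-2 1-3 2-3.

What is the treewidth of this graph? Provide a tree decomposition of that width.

With just one bag of size 4, the width is 4 − 1 = 3, so tw(G) ≤ 3. For the lower bound, the 4 vertices {0, 1, 2, 3} are pairwise adjacent, and any tree decomposition puts a clique entirely inside one bag — forcing width ≥ 3. Therefore the treewidth is 3.

Treewidth 3.
One optimal decomposition is:
Bags: B1 = {0, 1, 2, 3}
Tree: (single bag)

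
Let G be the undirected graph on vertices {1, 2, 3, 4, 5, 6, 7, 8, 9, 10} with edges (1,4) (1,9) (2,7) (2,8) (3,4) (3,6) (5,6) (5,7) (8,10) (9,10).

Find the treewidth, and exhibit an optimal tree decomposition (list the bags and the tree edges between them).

The largest bag has 3 vertices, giving width 2; this decomposition certifies tw(G) ≤ 2. For the lower bound, G contains the cycle 7–5–6–3–4–1–9–10–8–2–7, so G is not a forest; only forests have treewidth ≤ 1, hence tw(G) ≥ 2. The upper and lower bounds meet at 2, so that is the treewidth.

Treewidth 2.
One optimal decomposition is:
Bags: B1 = {5, 6, 7}  B2 = {3, 6, 7}  B3 = {3, 4, 7}  B4 = {1, 4, 7}  B5 = {1, 7, 9}  B6 = {7, 9, 10}  B7 = {7, 8, 10}  B8 = {2, 7, 8}
Tree: B1–B2, B2–B3, B3–B4, B4–B5, B5–B6, B6–B7, B7–B8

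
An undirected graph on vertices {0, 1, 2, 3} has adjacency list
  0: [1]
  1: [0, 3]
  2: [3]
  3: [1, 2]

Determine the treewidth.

A width-1 tree decomposition is:
Bags: B1 = {1, 3}  B2 = {0, 1}  B3 = {2, 3}
Tree: B1–B2, B1–B3
Every bag has size at most 2, so the width is 2 − 1 = 1 and tw(G) ≤ 1. Since G has at least one edge (e.g. 3–1), it is not an edgeless graph, so tw(G) ≥ 1. Combining the bounds, tw(G) = 1.

1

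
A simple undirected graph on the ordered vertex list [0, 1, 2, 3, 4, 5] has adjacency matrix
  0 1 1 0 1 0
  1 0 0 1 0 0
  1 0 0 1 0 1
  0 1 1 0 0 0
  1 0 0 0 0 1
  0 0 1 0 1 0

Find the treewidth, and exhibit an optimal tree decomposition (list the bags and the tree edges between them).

Each bag holds 3 vertices, so the decomposition has width 2, which upper-bounds the treewidth. Since 3–1–0–2–3 is a cycle in G, G is not acyclic. Forests are exactly the graphs of treewidth ≤ 1, so tw(G) ≥ 2. Hence tw(G) = 2 exactly.

Treewidth 2.
One optimal decomposition is:
Bags: B1 = {1, 2, 3}  B2 = {0, 1, 2}  B3 = {0, 2, 5}  B4 = {0, 4, 5}
Tree: B1–B2, B2–B3, B3–B4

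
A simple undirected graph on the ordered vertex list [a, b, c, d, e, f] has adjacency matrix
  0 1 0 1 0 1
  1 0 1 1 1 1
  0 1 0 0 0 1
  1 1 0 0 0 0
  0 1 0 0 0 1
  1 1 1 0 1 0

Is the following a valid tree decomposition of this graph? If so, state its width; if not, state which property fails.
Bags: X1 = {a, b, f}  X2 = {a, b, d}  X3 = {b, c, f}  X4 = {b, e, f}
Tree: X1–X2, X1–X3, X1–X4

Yes; width 2.

Checking the three conditions: (i) the bags cover all of {a, b, c, d, e, f}; (ii) for each edge, some bag contains both endpoints; (iii) the bags containing any fixed vertex form a subtree. All hold, so the decomposition is valid with width 3 − 1 = 2.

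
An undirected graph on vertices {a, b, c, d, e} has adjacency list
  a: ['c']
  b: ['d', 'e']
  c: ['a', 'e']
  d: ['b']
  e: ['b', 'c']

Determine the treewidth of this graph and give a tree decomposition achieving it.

Each bag holds 2 vertices, so the decomposition has width 1, which upper-bounds the treewidth. Since G has at least one edge (e.g. d–b), it is not an edgeless graph, so tw(G) ≥ 1. Hence tw(G) = 1 exactly.

Treewidth 1.
Bags: B1 = {b, d}  B2 = {b, e}  B3 = {c, e}  B4 = {a, c}
Tree: B1–B2, B2–B3, B3–B4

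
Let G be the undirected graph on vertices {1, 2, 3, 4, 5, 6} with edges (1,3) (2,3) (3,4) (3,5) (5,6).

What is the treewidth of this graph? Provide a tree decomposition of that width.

Treewidth 1.
One optimal decomposition is:
Bags: B1 = {3, 5}  B2 = {2, 3}  B3 = {5, 6}  B4 = {1, 3}  B5 = {3, 4}
Tree: B1–B2, B1–B3, B1–B4, B1–B5

The largest bag has 2 vertices, giving width 1; this decomposition certifies tw(G) ≤ 1. Since G has at least one edge (e.g. 5–3), it is not an edgeless graph, so tw(G) ≥ 1. Hence tw(G) = 1 exactly.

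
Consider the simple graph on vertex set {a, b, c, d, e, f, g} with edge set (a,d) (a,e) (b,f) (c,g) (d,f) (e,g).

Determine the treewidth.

A width-1 tree decomposition is:
Bags: B1 = {c, g}  B2 = {e, g}  B3 = {a, e}  B4 = {a, d}  B5 = {d, f}  B6 = {b, f}
Tree: B1–B2, B2–B3, B3–B4, B4–B5, B5–B6
Every bag has size at most 2, so the width is 2 − 1 = 1 and tw(G) ≤ 1. Any graph with an edge has treewidth ≥ 1, and G has the edge c–g. Combining the bounds, tw(G) = 1.

1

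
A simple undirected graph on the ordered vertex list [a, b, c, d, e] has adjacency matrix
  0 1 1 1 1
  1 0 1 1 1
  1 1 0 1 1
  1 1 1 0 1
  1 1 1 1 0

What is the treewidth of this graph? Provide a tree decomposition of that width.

A single bag containing all 5 vertices is trivially a valid decomposition of width 4. For the lower bound, the 5 vertices {a, b, c, d, e} are pairwise adjacent, and any tree decomposition puts a clique entirely inside one bag — forcing width ≥ 4. Therefore the treewidth is 4.

Treewidth 4.
One such decomposition:
Bags: B1 = {a, b, c, d, e}
Tree: (single bag)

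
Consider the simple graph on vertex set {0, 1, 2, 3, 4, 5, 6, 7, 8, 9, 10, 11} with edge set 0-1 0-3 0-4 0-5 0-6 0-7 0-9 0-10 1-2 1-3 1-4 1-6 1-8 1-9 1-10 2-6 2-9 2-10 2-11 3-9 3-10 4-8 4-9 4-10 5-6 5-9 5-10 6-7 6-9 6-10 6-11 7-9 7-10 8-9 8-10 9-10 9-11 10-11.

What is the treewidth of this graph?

A width-4 tree decomposition is:
Bags: B1 = {0, 1, 6, 9, 10}  B2 = {1, 2, 6, 9, 10}  B3 = {0, 6, 7, 9, 10}  B4 = {0, 1, 4, 9, 10}  B5 = {1, 4, 8, 9, 10}  B6 = {2, 6, 9, 10, 11}  B7 = {0, 5, 6, 9, 10}  B8 = {0, 1, 3, 9, 10}
Tree: B1–B2, B1–B3, B1–B4, B4–B5, B2–B6, B1–B7, B4–B8
Every bag has size at most 5, so the width is 5 − 1 = 4 and tw(G) ≤ 4. Conversely, {0, 1, 3, 9, 10} is a clique of size 5, and the vertices of any clique must share a bag in every tree decomposition; so some bag has ≥ 5 vertices and tw(G) ≥ 4. Combining the bounds, tw(G) = 4.

4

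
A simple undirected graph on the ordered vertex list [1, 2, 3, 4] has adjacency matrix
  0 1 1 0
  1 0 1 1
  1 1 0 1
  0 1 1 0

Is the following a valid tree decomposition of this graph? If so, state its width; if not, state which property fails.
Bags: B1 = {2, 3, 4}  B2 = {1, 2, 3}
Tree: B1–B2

Checking the three conditions: (i) the bags cover all of {1, 2, 3, 4}; (ii) for each edge, some bag contains both endpoints; (iii) the bags containing any fixed vertex form a subtree. All hold, so the decomposition is valid with width 3 − 1 = 2.

Yes; width 2.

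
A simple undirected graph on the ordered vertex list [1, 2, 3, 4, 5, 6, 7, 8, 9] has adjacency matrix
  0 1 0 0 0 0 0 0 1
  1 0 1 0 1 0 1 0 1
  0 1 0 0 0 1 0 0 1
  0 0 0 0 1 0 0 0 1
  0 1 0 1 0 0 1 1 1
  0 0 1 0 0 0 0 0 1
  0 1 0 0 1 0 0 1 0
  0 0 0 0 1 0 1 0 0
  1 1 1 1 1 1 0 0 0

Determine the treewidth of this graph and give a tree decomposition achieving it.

Treewidth 2.
One optimal decomposition is:
Bags: B1 = {2, 3, 9}  B2 = {2, 5, 9}  B3 = {4, 5, 9}  B4 = {3, 6, 9}  B5 = {2, 5, 7}  B6 = {5, 7, 8}  B7 = {1, 2, 9}
Tree: B1–B2, B2–B3, B1–B4, B2–B5, B5–B6, B1–B7

Every bag has size at most 3, so the width is 3 − 1 = 2 and tw(G) ≤ 2. Conversely, {5, 7, 8} is a clique of size 3, and the vertices of any clique must share a bag in every tree decomposition; so some bag has ≥ 3 vertices and tw(G) ≥ 2. Hence tw(G) = 2 exactly.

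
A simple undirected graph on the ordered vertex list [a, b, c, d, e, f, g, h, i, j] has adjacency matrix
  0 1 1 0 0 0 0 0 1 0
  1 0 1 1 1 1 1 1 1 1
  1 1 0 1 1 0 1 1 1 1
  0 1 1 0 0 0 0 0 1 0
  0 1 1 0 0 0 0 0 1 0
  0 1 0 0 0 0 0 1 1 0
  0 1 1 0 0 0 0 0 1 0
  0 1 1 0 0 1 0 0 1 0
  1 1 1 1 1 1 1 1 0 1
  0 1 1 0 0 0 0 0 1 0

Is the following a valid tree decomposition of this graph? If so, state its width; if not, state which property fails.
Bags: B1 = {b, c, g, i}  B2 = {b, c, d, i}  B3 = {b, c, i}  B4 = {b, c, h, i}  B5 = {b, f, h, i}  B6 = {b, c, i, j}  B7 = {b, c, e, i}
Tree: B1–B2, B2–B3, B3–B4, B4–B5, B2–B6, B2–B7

A tree decomposition must satisfy three properties: every vertex lies in some bag; for every edge, both endpoints lie together in some bag; and for every vertex, the bags containing it form a connected subtree. Here vertex a appears in no bag, so the decomposition is invalid.

No — vertex a appears in no bag.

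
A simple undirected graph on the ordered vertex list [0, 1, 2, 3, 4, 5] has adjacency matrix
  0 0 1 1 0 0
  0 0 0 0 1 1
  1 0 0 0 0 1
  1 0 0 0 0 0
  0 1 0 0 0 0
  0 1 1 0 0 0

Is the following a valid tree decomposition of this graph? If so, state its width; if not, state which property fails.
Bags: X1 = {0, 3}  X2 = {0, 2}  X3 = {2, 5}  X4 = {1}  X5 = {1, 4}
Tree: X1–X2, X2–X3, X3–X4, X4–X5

A tree decomposition must satisfy three properties: every vertex lies in some bag; for every edge, both endpoints lie together in some bag; and for every vertex, the bags containing it form a connected subtree. Here edge (5,1) lies in no bag, so the decomposition is invalid.

No — edge (5,1) lies in no bag.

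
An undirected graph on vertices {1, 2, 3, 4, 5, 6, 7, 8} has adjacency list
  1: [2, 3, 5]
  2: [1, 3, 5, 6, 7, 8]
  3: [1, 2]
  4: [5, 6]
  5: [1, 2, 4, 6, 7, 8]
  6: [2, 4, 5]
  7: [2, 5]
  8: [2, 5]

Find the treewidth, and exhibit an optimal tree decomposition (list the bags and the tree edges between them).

Treewidth 2.
One such decomposition:
Bags: B1 = {1, 2, 5}  B2 = {2, 5, 6}  B3 = {1, 2, 3}  B4 = {2, 5, 8}  B5 = {2, 5, 7}  B6 = {4, 5, 6}
Tree: B1–B2, B1–B3, B1–B4, B4–B5, B2–B6

Every bag has size at most 3, so the width is 3 − 1 = 2 and tw(G) ≤ 2. Conversely, {1, 2, 3} is a clique of size 3, and the vertices of any clique must share a bag in every tree decomposition; so some bag has ≥ 3 vertices and tw(G) ≥ 2. Combining the bounds, tw(G) = 2.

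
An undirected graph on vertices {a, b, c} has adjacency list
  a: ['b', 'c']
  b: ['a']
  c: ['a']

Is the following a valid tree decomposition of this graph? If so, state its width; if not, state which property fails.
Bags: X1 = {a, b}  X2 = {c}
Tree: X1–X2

No — edge (a,c) lies in no bag.

A tree decomposition must satisfy three properties: every vertex lies in some bag; for every edge, both endpoints lie together in some bag; and for every vertex, the bags containing it form a connected subtree. Here edge (a,c) lies in no bag, so the decomposition is invalid.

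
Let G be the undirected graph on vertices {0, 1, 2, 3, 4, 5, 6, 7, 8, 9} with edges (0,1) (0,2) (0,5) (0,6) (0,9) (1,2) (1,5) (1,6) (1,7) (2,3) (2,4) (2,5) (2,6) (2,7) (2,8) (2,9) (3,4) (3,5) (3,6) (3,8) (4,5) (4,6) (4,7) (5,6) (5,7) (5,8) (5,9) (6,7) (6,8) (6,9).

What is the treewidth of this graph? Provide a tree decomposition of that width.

Every bag has size at most 5, so the width is 5 − 1 = 4 and tw(G) ≤ 4. For the lower bound, the 5 vertices {0, 1, 2, 5, 6} are pairwise adjacent, and any tree decomposition puts a clique entirely inside one bag — forcing width ≥ 4. Combining the bounds, tw(G) = 4.

Treewidth 4.
Bags: B1 = {2, 4, 5, 6, 7}  B2 = {2, 3, 4, 5, 6}  B3 = {1, 2, 5, 6, 7}  B4 = {2, 3, 5, 6, 8}  B5 = {0, 1, 2, 5, 6}  B6 = {0, 2, 5, 6, 9}
Tree: B1–B2, B1–B3, B2–B4, B3–B5, B5–B6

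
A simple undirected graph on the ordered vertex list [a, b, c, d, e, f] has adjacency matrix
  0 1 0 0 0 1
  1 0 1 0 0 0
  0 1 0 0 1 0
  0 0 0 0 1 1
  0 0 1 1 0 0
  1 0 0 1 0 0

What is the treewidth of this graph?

A width-2 tree decomposition is:
Bags: B1 = {d, e, f}  B2 = {c, e, f}  B3 = {b, c, f}  B4 = {a, b, f}
Tree: B1–B2, B2–B3, B3–B4
Every bag has size at most 3, so the width is 3 − 1 = 2 and tw(G) ≤ 2. For the lower bound, G contains the cycle f–d–e–c–b–a–f, so G is not a forest; only forests have treewidth ≤ 1, hence tw(G) ≥ 2. Therefore the treewidth is 2.

2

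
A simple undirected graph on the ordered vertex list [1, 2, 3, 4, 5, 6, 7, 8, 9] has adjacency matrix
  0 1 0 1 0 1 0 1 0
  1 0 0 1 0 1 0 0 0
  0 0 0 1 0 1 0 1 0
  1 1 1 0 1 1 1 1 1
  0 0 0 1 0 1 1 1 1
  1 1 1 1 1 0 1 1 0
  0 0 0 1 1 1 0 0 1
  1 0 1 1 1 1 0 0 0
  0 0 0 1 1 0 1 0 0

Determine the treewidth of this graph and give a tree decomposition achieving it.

The largest bag has 4 vertices, giving width 3; this decomposition certifies tw(G) ≤ 3. On the other hand G contains the 4-clique {4, 5, 7, 9}. A clique must lie in a single bag of any decomposition, so no decomposition can have width below 3. Combining the bounds, tw(G) = 3.

Treewidth 3.
One such decomposition:
Bags: B1 = {1, 4, 6, 8}  B2 = {3, 4, 6, 8}  B3 = {4, 5, 6, 8}  B4 = {1, 2, 4, 6}  B5 = {4, 5, 6, 7}  B6 = {4, 5, 7, 9}
Tree: B1–B2, B2–B3, B1–B4, B3–B5, B5–B6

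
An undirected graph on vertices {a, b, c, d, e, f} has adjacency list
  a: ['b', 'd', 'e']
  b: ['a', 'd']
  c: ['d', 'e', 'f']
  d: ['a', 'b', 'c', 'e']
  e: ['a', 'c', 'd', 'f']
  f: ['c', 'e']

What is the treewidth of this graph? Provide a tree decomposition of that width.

The largest bag has 3 vertices, giving width 2; this decomposition certifies tw(G) ≤ 2. For the lower bound, the 3 vertices {c, d, e} are pairwise adjacent, and any tree decomposition puts a clique entirely inside one bag — forcing width ≥ 2. The upper and lower bounds meet at 2, so that is the treewidth.

Treewidth 2.
One such decomposition:
Bags: B1 = {c, d, e}  B2 = {c, e, f}  B3 = {a, d, e}  B4 = {a, b, d}
Tree: B1–B2, B1–B3, B3–B4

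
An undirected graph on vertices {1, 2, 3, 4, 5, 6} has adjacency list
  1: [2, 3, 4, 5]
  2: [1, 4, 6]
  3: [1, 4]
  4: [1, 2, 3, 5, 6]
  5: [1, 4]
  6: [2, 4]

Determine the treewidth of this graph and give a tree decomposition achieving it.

Each bag holds 3 vertices, so the decomposition has width 2, which upper-bounds the treewidth. Conversely, {1, 2, 4} is a clique of size 3, and the vertices of any clique must share a bag in every tree decomposition; so some bag has ≥ 3 vertices and tw(G) ≥ 2. Combining the bounds, tw(G) = 2.

Treewidth 2.
One such decomposition:
Bags: B1 = {1, 4, 5}  B2 = {1, 2, 4}  B3 = {2, 4, 6}  B4 = {1, 3, 4}
Tree: B1–B2, B2–B3, B2–B4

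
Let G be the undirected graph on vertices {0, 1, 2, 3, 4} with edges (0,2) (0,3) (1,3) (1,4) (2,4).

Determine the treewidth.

A width-2 tree decomposition is:
Bags: B1 = {1, 2, 4}  B2 = {1, 2, 3}  B3 = {0, 2, 3}
Tree: B1–B2, B2–B3
Every bag has size at most 3, so the width is 3 − 1 = 2 and tw(G) ≤ 2. Since 2–4–1–3–0–2 is a cycle in G, G is not acyclic. Forests are exactly the graphs of treewidth ≤ 1, so tw(G) ≥ 2. Therefore the treewidth is 2.

2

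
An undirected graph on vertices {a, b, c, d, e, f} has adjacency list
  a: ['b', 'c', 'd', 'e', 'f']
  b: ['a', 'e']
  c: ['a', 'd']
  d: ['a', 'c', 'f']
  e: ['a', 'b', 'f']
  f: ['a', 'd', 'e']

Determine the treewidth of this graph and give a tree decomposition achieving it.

Each bag holds 3 vertices, so the decomposition has width 2, which upper-bounds the treewidth. For the lower bound, the 3 vertices {a, c, d} are pairwise adjacent, and any tree decomposition puts a clique entirely inside one bag — forcing width ≥ 2. Therefore the treewidth is 2.

Treewidth 2.
One optimal decomposition is:
Bags: B1 = {a, b, e}  B2 = {a, e, f}  B3 = {a, d, f}  B4 = {a, c, d}
Tree: B1–B2, B2–B3, B3–B4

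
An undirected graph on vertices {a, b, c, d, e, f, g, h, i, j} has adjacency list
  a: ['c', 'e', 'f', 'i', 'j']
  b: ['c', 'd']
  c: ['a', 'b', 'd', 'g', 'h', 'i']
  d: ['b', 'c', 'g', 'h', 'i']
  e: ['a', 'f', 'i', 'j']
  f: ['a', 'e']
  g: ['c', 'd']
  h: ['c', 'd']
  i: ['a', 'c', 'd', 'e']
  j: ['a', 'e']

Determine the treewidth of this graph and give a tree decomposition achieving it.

Treewidth 2.
Bags: B1 = {c, d, h}  B2 = {c, d, i}  B3 = {b, c, d}  B4 = {a, c, i}  B5 = {a, e, i}  B6 = {a, e, j}  B7 = {a, e, f}  B8 = {c, d, g}
Tree: B1–B2, B2–B3, B2–B4, B4–B5, B5–B6, B6–B7, B1–B8

The largest bag has 3 vertices, giving width 2; this decomposition certifies tw(G) ≤ 2. For the lower bound, the 3 vertices {a, e, j} are pairwise adjacent, and any tree decomposition puts a clique entirely inside one bag — forcing width ≥ 2. Combining the bounds, tw(G) = 2.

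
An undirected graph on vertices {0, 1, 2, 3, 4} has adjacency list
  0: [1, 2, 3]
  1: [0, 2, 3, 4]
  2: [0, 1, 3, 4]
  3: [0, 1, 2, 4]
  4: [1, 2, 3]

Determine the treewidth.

A width-3 tree decomposition is:
Bags: B1 = {1, 2, 3, 4}  B2 = {0, 1, 2, 3}
Tree: B1–B2
The largest bag has 4 vertices, giving width 3; this decomposition certifies tw(G) ≤ 3. On the other hand G contains the 4-clique {0, 1, 2, 3}. A clique must lie in a single bag of any decomposition, so no decomposition can have width below 3. The upper and lower bounds meet at 3, so that is the treewidth.

3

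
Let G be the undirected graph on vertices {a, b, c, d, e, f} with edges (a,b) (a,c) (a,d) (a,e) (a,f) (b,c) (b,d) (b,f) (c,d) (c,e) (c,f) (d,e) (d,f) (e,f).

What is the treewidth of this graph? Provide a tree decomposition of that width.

The largest bag has 5 vertices, giving width 4; this decomposition certifies tw(G) ≤ 4. For the lower bound, the 5 vertices {a, c, d, e, f} are pairwise adjacent, and any tree decomposition puts a clique entirely inside one bag — forcing width ≥ 4. Hence tw(G) = 4 exactly.

Treewidth 4.
One optimal decomposition is:
Bags: B1 = {a, c, d, e, f}  B2 = {a, b, c, d, f}
Tree: B1–B2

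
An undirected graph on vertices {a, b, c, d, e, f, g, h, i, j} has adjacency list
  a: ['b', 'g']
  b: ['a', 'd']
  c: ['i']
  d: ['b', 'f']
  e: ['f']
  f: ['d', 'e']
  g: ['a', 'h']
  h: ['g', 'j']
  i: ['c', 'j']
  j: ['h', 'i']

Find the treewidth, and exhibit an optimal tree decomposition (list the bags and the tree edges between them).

The largest bag has 2 vertices, giving width 1; this decomposition certifies tw(G) ≤ 1. G has an edge, so its treewidth is at least 1. Therefore the treewidth is 1.

Treewidth 1.
Bags: B1 = {c, i}  B2 = {i, j}  B3 = {h, j}  B4 = {g, h}  B5 = {a, g}  B6 = {a, b}  B7 = {b, d}  B8 = {d, f}  B9 = {e, f}
Tree: B1–B2, B2–B3, B3–B4, B4–B5, B5–B6, B6–B7, B7–B8, B8–B9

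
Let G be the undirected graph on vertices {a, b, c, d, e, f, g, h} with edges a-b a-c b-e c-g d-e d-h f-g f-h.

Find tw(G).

A width-2 tree decomposition is:
Bags: B1 = {a, b, c}  B2 = {b, c, e}  B3 = {c, d, e}  B4 = {c, d, h}  B5 = {c, f, h}  B6 = {c, f, g}
Tree: B1–B2, B2–B3, B3–B4, B4–B5, B5–B6
Each bag holds 3 vertices, so the decomposition has width 2, which upper-bounds the treewidth. The edges c–a–b–e–d–h–f–g–c form a cycle, so G is not a tree and its treewidth is at least 2. Therefore the treewidth is 2.

2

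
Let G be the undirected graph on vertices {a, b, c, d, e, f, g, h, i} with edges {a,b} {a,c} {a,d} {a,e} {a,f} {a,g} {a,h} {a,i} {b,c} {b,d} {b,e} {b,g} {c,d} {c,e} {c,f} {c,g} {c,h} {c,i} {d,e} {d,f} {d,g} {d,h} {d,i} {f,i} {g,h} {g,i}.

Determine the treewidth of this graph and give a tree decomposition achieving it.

Each bag holds 5 vertices, so the decomposition has width 4, which upper-bounds the treewidth. For the lower bound, the 5 vertices {a, c, d, g, h} are pairwise adjacent, and any tree decomposition puts a clique entirely inside one bag — forcing width ≥ 4. Combining the bounds, tw(G) = 4.

Treewidth 4.
One such decomposition:
Bags: B1 = {a, b, c, d, g}  B2 = {a, c, d, g, i}  B3 = {a, c, d, g, h}  B4 = {a, c, d, f, i}  B5 = {a, b, c, d, e}
Tree: B1–B2, B2–B3, B2–B4, B1–B5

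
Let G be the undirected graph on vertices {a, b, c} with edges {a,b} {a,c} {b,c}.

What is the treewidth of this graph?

A width-2 tree decomposition is:
Bags: B1 = {a, b, c}
Tree: (single bag)
A single bag containing all 3 vertices is trivially a valid decomposition of width 2. Conversely, {a, b, c} is a clique of size 3, and the vertices of any clique must share a bag in every tree decomposition; so some bag has ≥ 3 vertices and tw(G) ≥ 2. The upper and lower bounds meet at 2, so that is the treewidth.

2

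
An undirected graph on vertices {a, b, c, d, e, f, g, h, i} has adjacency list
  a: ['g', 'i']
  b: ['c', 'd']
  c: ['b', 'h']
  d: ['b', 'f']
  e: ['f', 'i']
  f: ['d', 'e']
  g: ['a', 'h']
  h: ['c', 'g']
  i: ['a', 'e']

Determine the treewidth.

A width-2 tree decomposition is:
Bags: B1 = {a, e, i}  B2 = {a, e, f}  B3 = {a, d, f}  B4 = {a, b, d}  B5 = {a, b, c}  B6 = {a, c, h}  B7 = {a, g, h}
Tree: B1–B2, B2–B3, B3–B4, B4–B5, B5–B6, B6–B7
Each bag holds 3 vertices, so the decomposition has width 2, which upper-bounds the treewidth. Since a–i–e–f–d–b–c–h–g–a is a cycle in G, G is not acyclic. Forests are exactly the graphs of treewidth ≤ 1, so tw(G) ≥ 2. Combining the bounds, tw(G) = 2.

2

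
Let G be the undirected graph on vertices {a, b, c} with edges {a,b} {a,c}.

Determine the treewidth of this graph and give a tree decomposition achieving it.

The largest bag has 2 vertices, giving width 1; this decomposition certifies tw(G) ≤ 1. Since G has at least one edge (e.g. b–a), it is not an edgeless graph, so tw(G) ≥ 1. The upper and lower bounds meet at 1, so that is the treewidth.

Treewidth 1.
One optimal decomposition is:
Bags: B1 = {a, b}  B2 = {a, c}
Tree: B1–B2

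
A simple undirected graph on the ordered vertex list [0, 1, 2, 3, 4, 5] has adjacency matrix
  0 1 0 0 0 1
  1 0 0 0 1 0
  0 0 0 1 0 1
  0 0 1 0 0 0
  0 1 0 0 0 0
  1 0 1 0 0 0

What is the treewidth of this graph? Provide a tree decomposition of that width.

Treewidth 1.
One such decomposition:
Bags: B1 = {2, 3}  B2 = {2, 5}  B3 = {0, 5}  B4 = {0, 1}  B5 = {1, 4}
Tree: B1–B2, B2–B3, B3–B4, B4–B5

The largest bag has 2 vertices, giving width 1; this decomposition certifies tw(G) ≤ 1. Since G has at least one edge (e.g. 3–2), it is not an edgeless graph, so tw(G) ≥ 1. Therefore the treewidth is 1.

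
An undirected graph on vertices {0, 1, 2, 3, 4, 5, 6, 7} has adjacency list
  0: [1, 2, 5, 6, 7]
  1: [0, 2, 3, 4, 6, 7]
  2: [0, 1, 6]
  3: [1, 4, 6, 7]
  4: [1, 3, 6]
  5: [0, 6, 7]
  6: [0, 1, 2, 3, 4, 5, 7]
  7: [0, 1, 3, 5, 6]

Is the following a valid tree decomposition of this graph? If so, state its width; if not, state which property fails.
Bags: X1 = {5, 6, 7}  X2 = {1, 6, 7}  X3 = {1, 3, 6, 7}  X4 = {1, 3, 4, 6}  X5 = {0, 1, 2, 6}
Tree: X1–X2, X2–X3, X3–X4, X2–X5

No — edge (0,7) lies in no bag.

A tree decomposition must satisfy three properties: every vertex lies in some bag; for every edge, both endpoints lie together in some bag; and for every vertex, the bags containing it form a connected subtree. Here edge (0,7) lies in no bag, so the decomposition is invalid.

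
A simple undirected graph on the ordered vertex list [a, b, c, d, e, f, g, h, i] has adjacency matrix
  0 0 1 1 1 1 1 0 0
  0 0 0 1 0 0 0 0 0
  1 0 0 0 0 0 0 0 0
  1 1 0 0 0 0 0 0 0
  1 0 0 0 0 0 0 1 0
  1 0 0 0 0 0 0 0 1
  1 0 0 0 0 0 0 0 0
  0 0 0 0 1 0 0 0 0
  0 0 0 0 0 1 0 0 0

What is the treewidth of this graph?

1

A width-1 tree decomposition is:
Bags: B1 = {a, f}  B2 = {a, c}  B3 = {a, e}  B4 = {a, d}  B5 = {b, d}  B6 = {f, i}  B7 = {e, h}  B8 = {a, g}
Tree: B1–B2, B1–B3, B2–B4, B4–B5, B1–B6, B3–B7, B1–B8
Every bag has size at most 2, so the width is 2 − 1 = 1 and tw(G) ≤ 1. Any graph with an edge has treewidth ≥ 1, and G has the edge f–a. Therefore the treewidth is 1.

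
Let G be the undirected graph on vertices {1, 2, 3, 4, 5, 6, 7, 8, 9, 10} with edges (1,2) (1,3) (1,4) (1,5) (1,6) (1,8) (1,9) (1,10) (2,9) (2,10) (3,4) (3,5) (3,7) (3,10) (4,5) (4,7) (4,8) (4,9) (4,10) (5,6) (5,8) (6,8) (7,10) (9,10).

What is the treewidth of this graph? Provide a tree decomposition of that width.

Treewidth 3.
One such decomposition:
Bags: B1 = {1, 4, 5, 8}  B2 = {1, 3, 4, 5}  B3 = {1, 3, 4, 10}  B4 = {3, 4, 7, 10}  B5 = {1, 5, 6, 8}  B6 = {1, 4, 9, 10}  B7 = {1, 2, 9, 10}
Tree: B1–B2, B2–B3, B3–B4, B1–B5, B3–B6, B6–B7

The largest bag has 4 vertices, giving width 3; this decomposition certifies tw(G) ≤ 3. For the lower bound, the 4 vertices {1, 2, 9, 10} are pairwise adjacent, and any tree decomposition puts a clique entirely inside one bag — forcing width ≥ 3. Therefore the treewidth is 3.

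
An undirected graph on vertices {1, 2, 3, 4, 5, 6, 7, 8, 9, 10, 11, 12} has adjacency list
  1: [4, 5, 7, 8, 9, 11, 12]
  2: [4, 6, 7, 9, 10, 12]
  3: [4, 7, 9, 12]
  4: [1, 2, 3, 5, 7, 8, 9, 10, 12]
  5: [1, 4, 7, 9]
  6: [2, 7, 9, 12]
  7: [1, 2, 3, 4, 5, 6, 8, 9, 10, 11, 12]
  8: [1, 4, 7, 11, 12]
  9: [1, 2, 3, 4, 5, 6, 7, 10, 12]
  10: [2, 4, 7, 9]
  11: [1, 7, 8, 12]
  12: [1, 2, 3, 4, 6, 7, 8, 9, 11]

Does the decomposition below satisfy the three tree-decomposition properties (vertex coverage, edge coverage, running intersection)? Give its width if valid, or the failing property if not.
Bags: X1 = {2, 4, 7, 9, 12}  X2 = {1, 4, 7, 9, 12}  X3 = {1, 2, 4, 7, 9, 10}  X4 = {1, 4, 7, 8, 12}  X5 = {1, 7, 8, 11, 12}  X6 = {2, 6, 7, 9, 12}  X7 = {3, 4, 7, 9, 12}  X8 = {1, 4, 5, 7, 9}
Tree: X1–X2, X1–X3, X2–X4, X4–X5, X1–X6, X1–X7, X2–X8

No — bags containing vertex 1 are not connected in the tree.

A tree decomposition must satisfy three properties: every vertex lies in some bag; for every edge, both endpoints lie together in some bag; and for every vertex, the bags containing it form a connected subtree. Here bags containing vertex 1 are not connected in the tree, so the decomposition is invalid.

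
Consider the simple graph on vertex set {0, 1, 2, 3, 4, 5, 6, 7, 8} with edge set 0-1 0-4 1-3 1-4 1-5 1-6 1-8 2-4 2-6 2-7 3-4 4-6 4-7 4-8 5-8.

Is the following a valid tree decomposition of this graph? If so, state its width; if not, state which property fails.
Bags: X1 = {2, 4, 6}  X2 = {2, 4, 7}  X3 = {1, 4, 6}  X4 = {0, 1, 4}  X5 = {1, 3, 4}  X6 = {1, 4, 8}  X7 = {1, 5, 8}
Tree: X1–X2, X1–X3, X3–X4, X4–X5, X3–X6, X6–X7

Yes; width 2.

Vertex coverage: the bags together contain {0, 1, 2, 3, 4, 5, 6, 7, 8}, the full vertex set. Edge coverage: each edge of G has both endpoints in at least one bag. Running intersection: for every vertex, the bags containing it form a connected subtree. All three properties hold, so this is a valid tree decomposition of width max|bag| − 1 = 2, and hence tw(G) ≤ 2.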